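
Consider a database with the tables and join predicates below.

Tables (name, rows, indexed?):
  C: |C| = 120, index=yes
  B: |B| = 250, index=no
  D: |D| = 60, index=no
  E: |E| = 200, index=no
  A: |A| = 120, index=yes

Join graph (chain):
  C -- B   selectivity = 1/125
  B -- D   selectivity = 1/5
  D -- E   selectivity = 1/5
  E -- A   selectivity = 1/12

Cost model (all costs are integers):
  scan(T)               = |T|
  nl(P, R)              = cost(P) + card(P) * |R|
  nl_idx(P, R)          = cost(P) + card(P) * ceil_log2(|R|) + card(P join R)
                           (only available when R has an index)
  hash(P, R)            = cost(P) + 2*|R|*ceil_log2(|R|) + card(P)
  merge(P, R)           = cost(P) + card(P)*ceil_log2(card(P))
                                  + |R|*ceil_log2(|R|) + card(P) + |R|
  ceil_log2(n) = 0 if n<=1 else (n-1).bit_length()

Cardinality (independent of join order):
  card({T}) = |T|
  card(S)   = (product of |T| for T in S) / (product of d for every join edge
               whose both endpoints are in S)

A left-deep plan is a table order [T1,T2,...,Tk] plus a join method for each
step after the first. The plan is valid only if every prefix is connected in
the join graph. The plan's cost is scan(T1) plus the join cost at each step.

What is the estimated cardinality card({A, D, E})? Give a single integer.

Tables in S: A(120), D(60), E(200)
Edges inside S: D-E(d=5), E-A(d=12)
numerator = 120 * 60 * 200 = 1440000
denominator = 5 * 12 = 60
card(S) = 1440000 / 60 = 24000

24000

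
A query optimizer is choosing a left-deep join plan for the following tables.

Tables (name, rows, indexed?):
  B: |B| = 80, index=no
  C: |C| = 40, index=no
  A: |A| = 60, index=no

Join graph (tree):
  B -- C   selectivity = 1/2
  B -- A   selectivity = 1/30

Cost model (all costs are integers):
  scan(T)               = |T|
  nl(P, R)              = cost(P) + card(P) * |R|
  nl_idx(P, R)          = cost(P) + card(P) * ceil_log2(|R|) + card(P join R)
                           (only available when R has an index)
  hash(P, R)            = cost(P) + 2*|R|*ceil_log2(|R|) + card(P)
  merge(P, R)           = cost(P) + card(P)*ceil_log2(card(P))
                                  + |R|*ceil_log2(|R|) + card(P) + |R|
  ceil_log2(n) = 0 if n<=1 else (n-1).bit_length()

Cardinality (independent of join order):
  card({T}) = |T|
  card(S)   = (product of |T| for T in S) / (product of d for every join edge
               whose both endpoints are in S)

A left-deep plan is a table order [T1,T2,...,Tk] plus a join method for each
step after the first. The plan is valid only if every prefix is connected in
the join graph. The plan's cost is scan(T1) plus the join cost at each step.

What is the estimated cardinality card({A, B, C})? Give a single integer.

Tables in S: A(60), B(80), C(40)
Edges inside S: B-C(d=2), B-A(d=30)
numerator = 60 * 80 * 40 = 192000
denominator = 2 * 30 = 60
card(S) = 192000 / 60 = 3200

3200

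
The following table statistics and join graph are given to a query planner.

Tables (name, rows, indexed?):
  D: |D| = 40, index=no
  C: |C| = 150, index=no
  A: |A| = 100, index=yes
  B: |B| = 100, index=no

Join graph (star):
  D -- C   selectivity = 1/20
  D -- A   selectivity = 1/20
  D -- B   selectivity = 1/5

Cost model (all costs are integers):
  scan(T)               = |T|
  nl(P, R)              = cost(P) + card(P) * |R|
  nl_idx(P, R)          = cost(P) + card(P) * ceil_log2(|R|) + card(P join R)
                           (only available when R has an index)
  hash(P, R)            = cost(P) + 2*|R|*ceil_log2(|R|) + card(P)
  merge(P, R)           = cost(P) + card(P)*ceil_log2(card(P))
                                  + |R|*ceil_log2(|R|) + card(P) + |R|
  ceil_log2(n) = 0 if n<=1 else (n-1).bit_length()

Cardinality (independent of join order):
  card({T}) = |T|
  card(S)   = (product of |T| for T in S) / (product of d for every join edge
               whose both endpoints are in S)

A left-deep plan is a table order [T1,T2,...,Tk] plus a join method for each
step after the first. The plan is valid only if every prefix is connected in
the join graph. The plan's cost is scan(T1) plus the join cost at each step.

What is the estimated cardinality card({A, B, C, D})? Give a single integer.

30000

Tables in S: A(100), B(100), C(150), D(40)
Edges inside S: D-C(d=20), D-A(d=20), D-B(d=5)
numerator = 100 * 100 * 150 * 40 = 60000000
denominator = 20 * 20 * 5 = 2000
card(S) = 60000000 / 2000 = 30000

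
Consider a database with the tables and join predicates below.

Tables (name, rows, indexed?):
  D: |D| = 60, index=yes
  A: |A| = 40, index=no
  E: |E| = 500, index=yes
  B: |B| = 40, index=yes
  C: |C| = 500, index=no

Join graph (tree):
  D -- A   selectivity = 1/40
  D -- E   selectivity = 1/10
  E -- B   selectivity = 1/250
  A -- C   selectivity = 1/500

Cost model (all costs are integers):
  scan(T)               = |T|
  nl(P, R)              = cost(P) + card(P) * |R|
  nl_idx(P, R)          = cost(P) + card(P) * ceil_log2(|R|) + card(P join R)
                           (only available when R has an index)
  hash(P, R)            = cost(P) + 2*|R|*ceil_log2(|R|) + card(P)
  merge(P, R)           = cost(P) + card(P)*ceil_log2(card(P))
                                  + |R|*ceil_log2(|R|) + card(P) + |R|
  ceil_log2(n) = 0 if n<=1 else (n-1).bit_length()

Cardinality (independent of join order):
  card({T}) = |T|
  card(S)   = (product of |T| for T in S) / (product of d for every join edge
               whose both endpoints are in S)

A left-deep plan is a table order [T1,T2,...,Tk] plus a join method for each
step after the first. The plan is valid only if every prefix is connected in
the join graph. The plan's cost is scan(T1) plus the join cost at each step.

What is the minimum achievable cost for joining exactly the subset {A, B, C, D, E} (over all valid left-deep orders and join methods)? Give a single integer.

8800

Selinger DP over subsets of {A,B,C,D,E}:
  {D}: scan cost=60, card=60
  {A}: scan cost=40, card=40
  {E}: scan cost=500, card=500
  {B}: scan cost=40, card=40
  {C}: scan cost=500, card=500
  {AD}: card=60; try (D,nl_idx)→340, (A,hash)→600, (D,merge)→740, (A,merge)→760, (D,hash)→800, (D,nl)→2440 …(+1); best=340 via (D,nl_idx)
  {DE}: card=3000; try (D,hash)→1720, (E,nl_idx)→3600, (E,merge)→5480, (D,merge)→5920, (D,nl_idx)→6500, (E,hash)→9120 …(+2); best=1720 via (D,hash)
  {AC}: card=40; try (A,hash)→1480, (C,merge)→5320, (A,merge)→5780, (C,hash)→9080, (C,nl)→20040, (A,nl)→20500; best=1480 via (A,hash)
  {BE}: card=80; try (E,nl_idx)→480, (B,hash)→1480, (B,nl_idx)→3580, (E,merge)→5320, (B,merge)→5780, (E,hash)→9080 …(+2); best=480 via (E,nl_idx)
  {ADE}: card=3000; try (E,nl_idx)→3880, (A,hash)→5200, (E,merge)→5760, (E,hash)→9400, (E,nl)→30340, (A,merge)→41000 …(+1); best=3880 via (E,nl_idx)
  {ACD}: card=60; try (D,nl_idx)→1780, (D,merge)→2180, (D,hash)→2240, (D,nl)→3880, (C,merge)→5760, (C,hash)→9400 …(+1); best=1780 via (D,nl_idx)
  {BDE}: card=480; try (D,hash)→1280, (D,nl_idx)→1440, (D,merge)→1540, (B,hash)→5200, (D,nl)→5280, (B,nl_idx)→20200 …(+2); best=1280 via (D,hash)
  {ABDE}: card=480; try (A,hash)→2240, (A,merge)→6360, (B,hash)→7360, (A,nl)→20480, (B,nl_idx)→22360, (B,merge)→43160 …(+1); best=2240 via (A,hash)
  {ACDE}: card=3000; try (E,nl_idx)→5320, (E,merge)→7200, (E,hash)→10840, (C,hash)→15880, (E,nl)→31780, (C,merge)→47880 …(+1); best=5320 via (E,nl_idx)
  {ABCDE}: card=480; try (B,hash)→8800, (C,hash)→11720, (C,merge)→12040, (B,nl_idx)→23800, (B,merge)→44600, (B,nl)→125320 …(+1); best=8800 via (B,hash)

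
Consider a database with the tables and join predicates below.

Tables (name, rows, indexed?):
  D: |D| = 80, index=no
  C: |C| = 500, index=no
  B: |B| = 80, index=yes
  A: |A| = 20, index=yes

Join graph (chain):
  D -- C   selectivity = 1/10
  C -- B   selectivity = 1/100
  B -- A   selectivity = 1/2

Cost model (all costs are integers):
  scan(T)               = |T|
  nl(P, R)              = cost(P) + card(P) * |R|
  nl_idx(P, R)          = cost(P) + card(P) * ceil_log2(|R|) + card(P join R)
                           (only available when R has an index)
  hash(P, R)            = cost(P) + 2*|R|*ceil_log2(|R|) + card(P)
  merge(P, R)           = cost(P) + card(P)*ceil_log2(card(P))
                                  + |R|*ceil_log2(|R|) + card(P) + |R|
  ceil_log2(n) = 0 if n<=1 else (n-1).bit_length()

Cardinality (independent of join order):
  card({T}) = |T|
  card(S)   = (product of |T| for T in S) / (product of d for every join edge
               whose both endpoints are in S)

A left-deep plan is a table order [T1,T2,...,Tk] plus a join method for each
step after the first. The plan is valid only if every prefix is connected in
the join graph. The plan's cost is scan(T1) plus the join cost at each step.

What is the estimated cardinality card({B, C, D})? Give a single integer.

3200

Tables in S: B(80), C(500), D(80)
Edges inside S: D-C(d=10), C-B(d=100)
numerator = 80 * 500 * 80 = 3200000
denominator = 10 * 100 = 1000
card(S) = 3200000 / 1000 = 3200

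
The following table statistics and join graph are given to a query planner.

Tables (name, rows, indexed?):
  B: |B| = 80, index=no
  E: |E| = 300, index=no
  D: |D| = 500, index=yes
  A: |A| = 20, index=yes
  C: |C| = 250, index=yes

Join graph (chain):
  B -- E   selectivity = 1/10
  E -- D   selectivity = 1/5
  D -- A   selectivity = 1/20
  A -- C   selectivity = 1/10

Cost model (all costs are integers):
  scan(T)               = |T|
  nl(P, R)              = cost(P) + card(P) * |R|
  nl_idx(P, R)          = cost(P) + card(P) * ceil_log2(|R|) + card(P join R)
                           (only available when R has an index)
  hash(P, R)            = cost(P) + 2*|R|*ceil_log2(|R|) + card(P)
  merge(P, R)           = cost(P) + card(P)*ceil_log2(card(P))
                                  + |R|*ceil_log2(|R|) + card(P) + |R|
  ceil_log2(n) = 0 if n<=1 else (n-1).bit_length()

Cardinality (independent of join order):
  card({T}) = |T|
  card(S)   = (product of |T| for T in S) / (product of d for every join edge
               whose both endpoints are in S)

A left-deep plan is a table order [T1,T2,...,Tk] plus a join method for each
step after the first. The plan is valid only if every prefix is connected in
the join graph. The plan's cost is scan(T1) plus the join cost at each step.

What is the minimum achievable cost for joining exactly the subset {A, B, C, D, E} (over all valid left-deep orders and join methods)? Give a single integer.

Selinger DP over subsets of {A,B,C,D,E}:
  {B}: scan cost=80, card=80
  {E}: scan cost=300, card=300
  {D}: scan cost=500, card=500
  {A}: scan cost=20, card=20
  {C}: scan cost=250, card=250
  {BE}: card=2400; try (B,hash)→1720, (E,merge)→3720, (B,merge)→3940, (E,hash)→5560, (E,nl)→24080, (B,nl)→24300; best=1720 via (B,hash)
  {DE}: card=30000; try (E,hash)→6400, (D,merge)→8300, (E,merge)→8500, (D,hash)→9600, (D,nl_idx)→33000, (D,nl)→150300 …(+1); best=6400 via (E,hash)
  {AD}: card=500; try (D,nl_idx)→700, (A,hash)→1200, (A,nl_idx)→3500, (D,merge)→5140, (A,merge)→5620, (D,hash)→9040 …(+2); best=700 via (D,nl_idx)
  {AC}: card=500; try (C,nl_idx)→680, (A,hash)→700, (A,nl_idx)→2000, (C,merge)→2390, (A,merge)→2620, (C,hash)→4040 …(+2); best=680 via (C,nl_idx)
  {BDE}: card=240000; try (D,hash)→13120, (B,hash)→37520, (D,merge)→37920, (D,nl_idx)→263320, (B,merge)→487040, (D,nl)→1201720 …(+1); best=13120 via (D,hash)
  {ADE}: card=30000; try (E,hash)→6600, (E,merge)→8700, (A,hash)→36600, (E,nl)→150700, (A,nl_idx)→186400, (A,merge)→486520 …(+1); best=6600 via (E,hash)
  {ACD}: card=12500; try (C,hash)→5200, (C,merge)→7950, (D,hash)→10180, (D,merge)→10680, (C,nl_idx)→17200, (D,nl_idx)→17680 …(+2); best=5200 via (C,hash)
  {ABDE}: card=240000; try (B,hash)→37720, (A,hash)→253320, (B,merge)→487240, (A,nl_idx)→1453120, (B,nl)→2406600, (A,merge)→4573240 …(+1); best=37720 via (B,hash)
  {ACDE}: card=750000; try (E,hash)→23100, (C,hash)→40600, (E,merge)→195700, (C,merge)→488850, (C,nl_idx)→996600, (E,nl)→3755200 …(+1); best=23100 via (E,hash)
  {ABCDE}: card=6000000; try (C,hash)→281720, (B,hash)→774220, (C,merge)→4599970, (C,nl_idx)→7957720, (B,merge)→15773740, (B,nl)→60023100 …(+1); best=281720 via (C,hash)

281720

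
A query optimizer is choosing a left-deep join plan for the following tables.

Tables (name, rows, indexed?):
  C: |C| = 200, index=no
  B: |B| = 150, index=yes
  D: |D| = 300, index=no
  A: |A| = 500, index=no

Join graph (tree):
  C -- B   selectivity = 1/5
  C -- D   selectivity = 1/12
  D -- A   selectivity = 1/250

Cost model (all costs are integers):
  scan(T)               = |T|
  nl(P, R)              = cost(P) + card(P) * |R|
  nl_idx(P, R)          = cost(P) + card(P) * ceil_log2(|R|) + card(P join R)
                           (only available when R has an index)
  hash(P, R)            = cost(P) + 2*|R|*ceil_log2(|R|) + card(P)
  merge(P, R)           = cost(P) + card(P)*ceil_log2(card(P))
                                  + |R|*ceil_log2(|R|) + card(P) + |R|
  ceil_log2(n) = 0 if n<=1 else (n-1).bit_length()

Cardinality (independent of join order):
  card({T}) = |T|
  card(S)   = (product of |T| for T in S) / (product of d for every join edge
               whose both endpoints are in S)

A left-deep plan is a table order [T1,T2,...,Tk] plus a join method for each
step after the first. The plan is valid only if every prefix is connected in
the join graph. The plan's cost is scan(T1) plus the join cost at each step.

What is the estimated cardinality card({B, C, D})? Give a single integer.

150000

Tables in S: B(150), C(200), D(300)
Edges inside S: C-B(d=5), C-D(d=12)
numerator = 150 * 200 * 300 = 9000000
denominator = 5 * 12 = 60
card(S) = 9000000 / 60 = 150000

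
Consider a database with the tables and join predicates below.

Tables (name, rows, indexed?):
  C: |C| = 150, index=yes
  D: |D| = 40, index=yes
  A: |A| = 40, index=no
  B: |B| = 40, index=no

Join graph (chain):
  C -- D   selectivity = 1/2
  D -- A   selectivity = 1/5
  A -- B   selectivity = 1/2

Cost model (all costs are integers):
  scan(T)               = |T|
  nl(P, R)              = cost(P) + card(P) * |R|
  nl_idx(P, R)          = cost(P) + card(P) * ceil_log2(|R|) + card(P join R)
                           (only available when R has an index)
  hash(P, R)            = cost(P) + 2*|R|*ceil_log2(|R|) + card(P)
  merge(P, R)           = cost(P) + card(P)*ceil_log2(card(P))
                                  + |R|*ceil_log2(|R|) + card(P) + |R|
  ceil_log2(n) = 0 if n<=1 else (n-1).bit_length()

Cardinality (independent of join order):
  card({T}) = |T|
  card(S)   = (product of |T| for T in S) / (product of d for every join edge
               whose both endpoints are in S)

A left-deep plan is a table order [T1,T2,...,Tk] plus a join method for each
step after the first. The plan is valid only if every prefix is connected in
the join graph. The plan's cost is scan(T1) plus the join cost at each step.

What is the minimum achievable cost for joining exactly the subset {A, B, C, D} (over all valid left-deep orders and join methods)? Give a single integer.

Selinger DP over subsets of {A,B,C,D}:
  {C}: scan cost=150, card=150
  {D}: scan cost=40, card=40
  {A}: scan cost=40, card=40
  {B}: scan cost=40, card=40
  {CD}: card=3000; try (D,hash)→780, (C,merge)→1670, (D,merge)→1780, (C,hash)→2480, (C,nl_idx)→3360, (D,nl_idx)→4050 …(+2); best=780 via (D,hash)
  {AD}: card=320; try (D,hash)→560, (A,hash)→560, (D,merge)→600, (D,nl_idx)→600, (A,merge)→600, (D,nl)→1640 …(+1); best=560 via (D,hash)
  {AB}: card=800; try (B,hash)→560, (A,hash)→560, (B,merge)→600, (A,merge)→600, (B,nl)→1640, (A,nl)→1640; best=560 via (B,hash)
  {ACD}: card=24000; try (C,hash)→3280, (A,hash)→4260, (C,merge)→5110, (C,nl_idx)→27120, (A,merge)→40060, (C,nl)→48560 …(+1); best=3280 via (C,hash)
  {ABD}: card=6400; try (B,hash)→1360, (D,hash)→1840, (B,merge)→4040, (D,merge)→9640, (D,nl_idx)→11760, (B,nl)→13360 …(+1); best=1360 via (B,hash)
  {ABCD}: card=480000; try (C,hash)→10160, (B,hash)→27760, (C,merge)→92310, (B,merge)→387560, (C,nl_idx)→532560, (C,nl)→961360 …(+1); best=10160 via (C,hash)

10160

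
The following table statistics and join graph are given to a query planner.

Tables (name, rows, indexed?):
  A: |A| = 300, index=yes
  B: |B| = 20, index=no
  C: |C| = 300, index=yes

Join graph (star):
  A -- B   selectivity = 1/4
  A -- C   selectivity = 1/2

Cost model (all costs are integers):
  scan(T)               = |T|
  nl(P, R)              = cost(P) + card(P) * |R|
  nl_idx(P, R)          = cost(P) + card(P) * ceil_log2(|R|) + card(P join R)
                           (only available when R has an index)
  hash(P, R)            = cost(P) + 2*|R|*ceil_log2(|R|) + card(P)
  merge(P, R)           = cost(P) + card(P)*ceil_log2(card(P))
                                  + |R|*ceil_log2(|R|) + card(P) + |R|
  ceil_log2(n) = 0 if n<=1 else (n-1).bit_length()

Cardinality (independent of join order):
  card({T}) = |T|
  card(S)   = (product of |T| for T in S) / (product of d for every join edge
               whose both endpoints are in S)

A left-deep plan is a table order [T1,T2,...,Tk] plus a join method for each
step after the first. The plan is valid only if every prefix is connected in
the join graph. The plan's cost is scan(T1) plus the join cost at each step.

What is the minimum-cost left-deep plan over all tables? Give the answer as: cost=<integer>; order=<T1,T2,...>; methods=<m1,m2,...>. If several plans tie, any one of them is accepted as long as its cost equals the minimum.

Selinger DP (subsets sized 1..n):
  {A}: scan cost=300, card=300
  {B}: scan cost=20, card=20
  {C}: scan cost=300, card=300
  {AB}: card=1500; try (B,hash)→800, (A,nl_idx)→1700, (A,merge)→3140, (B,merge)→3420, (A,hash)→5440, (A,nl)→6020 …(+1); best=800 via (B,hash)
  {AC}: card=45000; try (C,hash)→6000, (A,hash)→6000, (C,merge)→6300, (A,merge)→6300, (C,nl_idx)→48000, (A,nl_idx)→48000 …(+2); best=6000 via (C,hash)
  {ABC}: card=225000; try (C,hash)→7700, (C,merge)→21800, (B,hash)→51200, (C,nl_idx)→239300, (C,nl)→450800, (B,merge)→771120 …(+1); best=7700 via (C,hash)

cost=7700; order=A,B,C; methods=hash,hash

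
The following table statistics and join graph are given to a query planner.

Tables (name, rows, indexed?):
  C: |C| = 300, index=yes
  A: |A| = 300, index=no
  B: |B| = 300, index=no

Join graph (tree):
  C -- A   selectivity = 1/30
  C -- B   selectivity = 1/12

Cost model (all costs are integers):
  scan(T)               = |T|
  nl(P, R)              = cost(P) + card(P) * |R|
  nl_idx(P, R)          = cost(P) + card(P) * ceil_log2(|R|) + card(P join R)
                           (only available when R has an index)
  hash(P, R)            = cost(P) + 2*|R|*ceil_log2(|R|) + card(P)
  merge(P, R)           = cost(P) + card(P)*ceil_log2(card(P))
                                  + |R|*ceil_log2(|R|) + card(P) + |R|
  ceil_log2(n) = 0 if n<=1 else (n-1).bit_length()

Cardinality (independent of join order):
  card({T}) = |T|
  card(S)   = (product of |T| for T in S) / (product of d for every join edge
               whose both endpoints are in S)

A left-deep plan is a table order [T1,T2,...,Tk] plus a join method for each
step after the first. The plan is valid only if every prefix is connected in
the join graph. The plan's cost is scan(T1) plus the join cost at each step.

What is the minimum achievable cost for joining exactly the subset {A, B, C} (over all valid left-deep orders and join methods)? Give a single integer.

Selinger DP over subsets of {A,B,C}:
  {C}: scan cost=300, card=300
  {A}: scan cost=300, card=300
  {B}: scan cost=300, card=300
  {AC}: card=3000; try (C,hash)→6000, (C,nl_idx)→6000, (A,hash)→6000, (C,merge)→6300, (A,merge)→6300, (C,nl)→90300 …(+1); best=6000 via (C,hash)
  {BC}: card=7500; try (C,hash)→6000, (B,hash)→6000, (C,merge)→6300, (B,merge)→6300, (C,nl_idx)→10500, (C,nl)→90300 …(+1); best=6000 via (C,hash)
  {ABC}: card=75000; try (B,hash)→14400, (A,hash)→18900, (B,merge)→48000, (A,merge)→114000, (B,nl)→906000, (A,nl)→2256000; best=14400 via (B,hash)

14400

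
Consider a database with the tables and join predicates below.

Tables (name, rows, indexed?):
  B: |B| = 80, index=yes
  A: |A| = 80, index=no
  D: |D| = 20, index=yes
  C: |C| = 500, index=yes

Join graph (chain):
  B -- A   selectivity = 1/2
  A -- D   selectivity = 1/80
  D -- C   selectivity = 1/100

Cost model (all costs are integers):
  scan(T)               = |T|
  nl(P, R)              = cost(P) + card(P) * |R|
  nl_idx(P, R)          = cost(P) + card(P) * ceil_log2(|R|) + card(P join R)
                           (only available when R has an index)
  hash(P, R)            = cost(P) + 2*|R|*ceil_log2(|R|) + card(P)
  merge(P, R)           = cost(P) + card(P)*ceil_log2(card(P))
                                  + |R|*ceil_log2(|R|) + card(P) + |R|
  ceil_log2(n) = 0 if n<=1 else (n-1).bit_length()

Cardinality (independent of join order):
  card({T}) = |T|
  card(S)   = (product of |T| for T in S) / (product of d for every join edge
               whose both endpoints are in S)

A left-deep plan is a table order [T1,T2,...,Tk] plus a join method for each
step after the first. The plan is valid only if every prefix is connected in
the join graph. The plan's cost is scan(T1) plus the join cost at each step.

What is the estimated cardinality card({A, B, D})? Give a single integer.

Tables in S: A(80), B(80), D(20)
Edges inside S: B-A(d=2), A-D(d=80)
numerator = 80 * 80 * 20 = 128000
denominator = 2 * 80 = 160
card(S) = 128000 / 160 = 800

800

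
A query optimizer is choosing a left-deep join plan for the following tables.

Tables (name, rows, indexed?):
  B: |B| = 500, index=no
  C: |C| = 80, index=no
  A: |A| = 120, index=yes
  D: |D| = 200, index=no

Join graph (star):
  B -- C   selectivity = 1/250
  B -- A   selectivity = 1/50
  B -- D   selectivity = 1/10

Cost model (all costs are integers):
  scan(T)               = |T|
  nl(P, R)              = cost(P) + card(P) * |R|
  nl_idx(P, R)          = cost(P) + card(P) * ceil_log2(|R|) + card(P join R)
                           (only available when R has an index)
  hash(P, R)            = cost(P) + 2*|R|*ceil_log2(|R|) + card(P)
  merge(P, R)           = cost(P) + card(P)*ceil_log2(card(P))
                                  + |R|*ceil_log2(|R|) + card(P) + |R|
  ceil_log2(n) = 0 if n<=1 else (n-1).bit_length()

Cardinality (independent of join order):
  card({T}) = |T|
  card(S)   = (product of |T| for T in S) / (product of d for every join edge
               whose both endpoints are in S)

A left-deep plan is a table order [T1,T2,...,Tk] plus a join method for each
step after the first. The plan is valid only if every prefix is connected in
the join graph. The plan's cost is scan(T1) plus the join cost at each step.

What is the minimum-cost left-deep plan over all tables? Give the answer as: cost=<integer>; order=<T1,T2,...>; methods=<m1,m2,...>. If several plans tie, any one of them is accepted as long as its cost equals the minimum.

cost=7208; order=B,C,A,D; methods=hash,nl_idx,hash

Selinger DP (subsets sized 1..n):
  {B}: scan cost=500, card=500
  {C}: scan cost=80, card=80
  {A}: scan cost=120, card=120
  {D}: scan cost=200, card=200
  {BC}: card=160; try (C,hash)→2120, (B,merge)→5720, (C,merge)→6140, (B,hash)→9160, (B,nl)→40080, (C,nl)→40500; best=2120 via (C,hash)
  {AB}: card=1200; try (A,hash)→2680, (A,nl_idx)→5200, (B,merge)→6080, (A,merge)→6460, (B,hash)→9240, (B,nl)→60120 …(+1); best=2680 via (A,hash)
  {BD}: card=10000; try (D,hash)→4200, (B,merge)→7000, (D,merge)→7300, (B,hash)→9400, (B,nl)→100200, (D,nl)→100500; best=4200 via (D,hash)
  {ABC}: card=384; try (A,nl_idx)→3624, (A,hash)→3960, (A,merge)→4520, (C,hash)→5000, (C,merge)→17720, (A,nl)→21320 …(+1); best=3624 via (A,nl_idx)
  {BCD}: card=3200; try (D,merge)→5360, (D,hash)→5480, (C,hash)→15320, (D,nl)→34120, (C,merge)→154840, (C,nl)→804200; best=5360 via (D,merge)
  {ABD}: card=24000; try (D,hash)→7080, (A,hash)→15880, (D,merge)→18880, (A,nl_idx)→98200, (A,merge)→155160, (D,nl)→242680 …(+1); best=7080 via (D,hash)
  {ABCD}: card=7680; try (D,hash)→7208, (D,merge)→9264, (A,hash)→10240, (C,hash)→32200, (A,nl_idx)→35440, (A,merge)→47920 …(+4); best=7208 via (D,hash)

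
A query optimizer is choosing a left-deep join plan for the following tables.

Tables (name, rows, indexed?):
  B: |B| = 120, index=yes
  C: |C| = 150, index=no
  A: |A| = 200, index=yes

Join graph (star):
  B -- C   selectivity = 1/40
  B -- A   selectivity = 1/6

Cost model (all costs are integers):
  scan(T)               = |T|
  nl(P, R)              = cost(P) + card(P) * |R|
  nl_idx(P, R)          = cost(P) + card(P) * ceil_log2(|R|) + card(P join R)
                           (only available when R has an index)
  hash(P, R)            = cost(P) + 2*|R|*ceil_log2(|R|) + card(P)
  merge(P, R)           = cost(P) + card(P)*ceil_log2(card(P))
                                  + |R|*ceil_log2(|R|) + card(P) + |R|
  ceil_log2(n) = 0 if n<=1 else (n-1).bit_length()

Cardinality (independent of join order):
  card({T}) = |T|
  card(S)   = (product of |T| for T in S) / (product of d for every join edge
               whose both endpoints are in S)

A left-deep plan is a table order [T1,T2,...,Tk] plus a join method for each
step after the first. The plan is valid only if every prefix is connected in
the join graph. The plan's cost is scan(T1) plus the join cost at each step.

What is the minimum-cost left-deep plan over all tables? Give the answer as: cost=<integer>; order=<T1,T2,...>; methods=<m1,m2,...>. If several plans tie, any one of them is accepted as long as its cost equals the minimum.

cost=5300; order=C,B,A; methods=nl_idx,hash

Selinger DP (subsets sized 1..n):
  {B}: scan cost=120, card=120
  {C}: scan cost=150, card=150
  {A}: scan cost=200, card=200
  {BC}: card=450; try (B,nl_idx)→1650, (B,hash)→1980, (C,merge)→2430, (B,merge)→2460, (C,hash)→2640, (C,nl)→18120 …(+1); best=1650 via (B,nl_idx)
  {AB}: card=4000; try (B,hash)→2080, (A,merge)→2880, (B,merge)→2960, (A,hash)→3440, (A,nl_idx)→5080, (B,nl_idx)→5600 …(+2); best=2080 via (B,hash)
  {ABC}: card=15000; try (A,hash)→5300, (A,merge)→7950, (C,hash)→8480, (A,nl_idx)→20250, (C,merge)→55430, (A,nl)→91650 …(+1); best=5300 via (A,hash)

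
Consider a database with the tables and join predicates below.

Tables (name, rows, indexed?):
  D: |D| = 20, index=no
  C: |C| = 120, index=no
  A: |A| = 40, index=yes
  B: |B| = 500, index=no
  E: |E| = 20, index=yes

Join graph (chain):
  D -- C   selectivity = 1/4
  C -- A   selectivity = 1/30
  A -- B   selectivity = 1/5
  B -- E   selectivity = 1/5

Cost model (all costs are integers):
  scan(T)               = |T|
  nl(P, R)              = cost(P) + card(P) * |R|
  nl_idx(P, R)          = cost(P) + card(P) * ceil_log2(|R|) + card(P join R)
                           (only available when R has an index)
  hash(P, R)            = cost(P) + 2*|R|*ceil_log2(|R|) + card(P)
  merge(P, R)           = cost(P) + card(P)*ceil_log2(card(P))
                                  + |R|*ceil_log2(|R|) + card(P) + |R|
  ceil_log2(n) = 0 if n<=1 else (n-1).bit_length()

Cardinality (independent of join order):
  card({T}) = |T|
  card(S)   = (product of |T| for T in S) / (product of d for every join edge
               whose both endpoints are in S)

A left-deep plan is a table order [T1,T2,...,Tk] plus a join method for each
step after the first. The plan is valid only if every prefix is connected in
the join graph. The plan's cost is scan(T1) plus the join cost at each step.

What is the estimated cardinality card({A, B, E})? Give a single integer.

Tables in S: A(40), B(500), E(20)
Edges inside S: A-B(d=5), B-E(d=5)
numerator = 40 * 500 * 20 = 400000
denominator = 5 * 5 = 25
card(S) = 400000 / 25 = 16000

16000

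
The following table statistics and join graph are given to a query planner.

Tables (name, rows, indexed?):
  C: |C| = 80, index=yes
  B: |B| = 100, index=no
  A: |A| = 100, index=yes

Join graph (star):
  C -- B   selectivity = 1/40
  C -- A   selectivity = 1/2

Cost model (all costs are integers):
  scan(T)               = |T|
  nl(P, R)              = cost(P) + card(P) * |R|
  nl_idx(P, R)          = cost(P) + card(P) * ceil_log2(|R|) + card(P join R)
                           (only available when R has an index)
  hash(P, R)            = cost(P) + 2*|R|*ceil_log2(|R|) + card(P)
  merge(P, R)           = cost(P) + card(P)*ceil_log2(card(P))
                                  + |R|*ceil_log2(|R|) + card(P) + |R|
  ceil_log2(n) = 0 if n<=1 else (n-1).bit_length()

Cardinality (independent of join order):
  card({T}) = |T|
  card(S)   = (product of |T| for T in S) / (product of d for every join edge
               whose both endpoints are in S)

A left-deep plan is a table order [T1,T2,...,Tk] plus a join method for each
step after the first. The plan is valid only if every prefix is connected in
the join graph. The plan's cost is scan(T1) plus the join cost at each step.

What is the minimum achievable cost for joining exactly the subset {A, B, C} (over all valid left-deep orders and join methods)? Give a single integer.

2600

Selinger DP over subsets of {A,B,C}:
  {C}: scan cost=80, card=80
  {B}: scan cost=100, card=100
  {A}: scan cost=100, card=100
  {BC}: card=200; try (C,nl_idx)→1000, (C,hash)→1320, (B,merge)→1520, (C,merge)→1540, (B,hash)→1560, (B,nl)→8080 …(+1); best=1000 via (C,nl_idx)
  {AC}: card=4000; try (C,hash)→1320, (A,merge)→1520, (C,merge)→1540, (A,hash)→1560, (A,nl_idx)→4640, (C,nl_idx)→4800 …(+2); best=1320 via (C,hash)
  {ABC}: card=10000; try (A,hash)→2600, (A,merge)→3600, (B,hash)→6720, (A,nl_idx)→12400, (A,nl)→21000, (B,merge)→54120 …(+1); best=2600 via (A,hash)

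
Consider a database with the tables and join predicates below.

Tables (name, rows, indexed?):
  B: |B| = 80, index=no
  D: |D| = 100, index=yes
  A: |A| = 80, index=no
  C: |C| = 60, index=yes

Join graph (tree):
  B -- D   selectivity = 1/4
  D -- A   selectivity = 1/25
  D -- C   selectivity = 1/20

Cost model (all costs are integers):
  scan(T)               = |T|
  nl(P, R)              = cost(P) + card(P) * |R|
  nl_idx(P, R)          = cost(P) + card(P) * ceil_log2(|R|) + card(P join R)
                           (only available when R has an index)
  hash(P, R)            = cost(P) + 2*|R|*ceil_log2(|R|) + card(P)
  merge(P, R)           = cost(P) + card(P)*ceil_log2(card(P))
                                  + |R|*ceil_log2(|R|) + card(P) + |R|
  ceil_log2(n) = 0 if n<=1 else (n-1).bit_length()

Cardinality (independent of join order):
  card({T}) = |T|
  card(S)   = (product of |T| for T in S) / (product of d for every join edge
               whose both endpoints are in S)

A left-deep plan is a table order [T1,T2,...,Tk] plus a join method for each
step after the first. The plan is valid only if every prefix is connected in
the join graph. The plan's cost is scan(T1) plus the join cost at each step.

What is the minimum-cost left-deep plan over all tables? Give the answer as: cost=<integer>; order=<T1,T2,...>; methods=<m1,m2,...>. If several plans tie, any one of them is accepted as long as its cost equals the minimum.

cost=4080; order=A,D,C,B; methods=nl_idx,hash,hash

Selinger DP (subsets sized 1..n):
  {B}: scan cost=80, card=80
  {D}: scan cost=100, card=100
  {A}: scan cost=80, card=80
  {C}: scan cost=60, card=60
  {BD}: card=2000; try (B,hash)→1320, (D,merge)→1520, (B,merge)→1540, (D,hash)→1560, (D,nl_idx)→2640, (D,nl)→8080 …(+1); best=1320 via (B,hash)
  {AD}: card=320; try (D,nl_idx)→960, (A,hash)→1320, (D,merge)→1520, (A,merge)→1540, (D,hash)→1560, (D,nl)→8080 …(+1); best=960 via (D,nl_idx)
  {CD}: card=300; try (D,nl_idx)→780, (C,hash)→920, (C,nl_idx)→1000, (D,merge)→1280, (C,merge)→1320, (D,hash)→1520 …(+2); best=780 via (D,nl_idx)
  {ABD}: card=6400; try (B,hash)→2400, (A,hash)→4440, (B,merge)→4800, (A,merge)→25960, (B,nl)→26560, (A,nl)→161320; best=2400 via (B,hash)
  {BCD}: card=6000; try (B,hash)→2200, (C,hash)→4040, (B,merge)→4420, (C,nl_idx)→19320, (B,nl)→24780, (C,merge)→25740 …(+1); best=2200 via (B,hash)
  {ACD}: card=960; try (C,hash)→2000, (A,hash)→2200, (C,nl_idx)→3840, (A,merge)→4420, (C,merge)→4580, (C,nl)→20160 …(+1); best=2000 via (C,hash)
  {ABCD}: card=19200; try (B,hash)→4080, (A,hash)→9320, (C,hash)→9520, (B,merge)→13200, (C,nl_idx)→60000, (B,nl)→78800 …(+4); best=4080 via (B,hash)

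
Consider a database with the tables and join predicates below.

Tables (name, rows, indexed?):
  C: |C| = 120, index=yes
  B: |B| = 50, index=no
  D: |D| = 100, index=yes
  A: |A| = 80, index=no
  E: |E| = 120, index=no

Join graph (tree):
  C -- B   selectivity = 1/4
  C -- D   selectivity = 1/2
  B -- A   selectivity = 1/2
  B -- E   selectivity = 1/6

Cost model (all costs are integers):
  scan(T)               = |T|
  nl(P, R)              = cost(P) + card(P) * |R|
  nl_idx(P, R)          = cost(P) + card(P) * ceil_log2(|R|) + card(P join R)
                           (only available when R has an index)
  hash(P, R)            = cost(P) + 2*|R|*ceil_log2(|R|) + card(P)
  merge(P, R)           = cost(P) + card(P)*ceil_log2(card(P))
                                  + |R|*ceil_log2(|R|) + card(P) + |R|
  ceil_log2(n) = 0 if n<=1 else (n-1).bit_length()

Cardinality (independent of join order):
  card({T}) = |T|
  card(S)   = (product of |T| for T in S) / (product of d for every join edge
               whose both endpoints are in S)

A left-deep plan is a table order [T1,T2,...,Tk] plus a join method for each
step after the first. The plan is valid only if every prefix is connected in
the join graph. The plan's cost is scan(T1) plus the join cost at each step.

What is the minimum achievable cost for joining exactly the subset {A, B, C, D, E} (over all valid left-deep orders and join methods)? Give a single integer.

1236040

Selinger DP over subsets of {A,B,C,D,E}:
  {C}: scan cost=120, card=120
  {B}: scan cost=50, card=50
  {D}: scan cost=100, card=100
  {A}: scan cost=80, card=80
  {E}: scan cost=120, card=120
  {BC}: card=1500; try (B,hash)→840, (C,merge)→1360, (B,merge)→1430, (C,hash)→1780, (C,nl_idx)→1900, (C,nl)→6050 …(+1); best=840 via (B,hash)
  {CD}: card=6000; try (D,hash)→1640, (C,merge)→1860, (D,merge)→1880, (C,hash)→1880, (C,nl_idx)→6800, (D,nl_idx)→6960 …(+2); best=1640 via (D,hash)
  {AB}: card=2000; try (B,hash)→760, (A,merge)→1040, (B,merge)→1070, (A,hash)→1220, (A,nl)→4050, (B,nl)→4080; best=760 via (B,hash)
  {BE}: card=1000; try (B,hash)→840, (E,merge)→1360, (B,merge)→1430, (E,hash)→1780, (E,nl)→6050, (B,nl)→6120; best=840 via (B,hash)
  {BCD}: card=75000; try (D,hash)→3740, (B,hash)→8240, (D,merge)→19640, (B,merge)→85990, (D,nl_idx)→86340, (D,nl)→150840 …(+1); best=3740 via (D,hash)
  {ABC}: card=60000; try (A,hash)→3460, (C,hash)→4440, (A,merge)→19480, (C,merge)→25720, (C,nl_idx)→74760, (A,nl)→120840 …(+1); best=3460 via (A,hash)
  {BCE}: card=30000; try (C,hash)→3520, (E,hash)→4020, (C,merge)→12800, (E,merge)→19800, (C,nl_idx)→37840, (C,nl)→120840 …(+1); best=3520 via (C,hash)
  {ABE}: card=40000; try (A,hash)→2960, (E,hash)→4440, (A,merge)→12480, (E,merge)→25720, (A,nl)→80840, (E,nl)→240760; best=2960 via (A,hash)
  {ABCD}: card=3000000; try (D,hash)→64860, (A,hash)→79860, (D,merge)→1024260, (A,merge)→1354380, (D,nl_idx)→3423460, (D,nl)→6003460 …(+1); best=64860 via (D,hash)
  {BCDE}: card=1500000; try (D,hash)→34920, (E,hash)→80420, (D,merge)→484320, (E,merge)→1354700, (D,nl_idx)→1713520, (D,nl)→3003520 …(+1); best=34920 via (D,hash)
  {ABCE}: card=1200000; try (A,hash)→34640, (C,hash)→44640, (E,hash)→65140, (A,merge)→484160, (C,merge)→683920, (E,merge)→1024420 …(+4); best=34640 via (A,hash)
  {ABCDE}: card=60000000; try (D,hash)→1236040, (A,hash)→1536040, (E,hash)→3066540, (D,merge)→26435440, (A,merge)→33035560, (D,nl_idx)→68434640 …(+4); best=1236040 via (D,hash)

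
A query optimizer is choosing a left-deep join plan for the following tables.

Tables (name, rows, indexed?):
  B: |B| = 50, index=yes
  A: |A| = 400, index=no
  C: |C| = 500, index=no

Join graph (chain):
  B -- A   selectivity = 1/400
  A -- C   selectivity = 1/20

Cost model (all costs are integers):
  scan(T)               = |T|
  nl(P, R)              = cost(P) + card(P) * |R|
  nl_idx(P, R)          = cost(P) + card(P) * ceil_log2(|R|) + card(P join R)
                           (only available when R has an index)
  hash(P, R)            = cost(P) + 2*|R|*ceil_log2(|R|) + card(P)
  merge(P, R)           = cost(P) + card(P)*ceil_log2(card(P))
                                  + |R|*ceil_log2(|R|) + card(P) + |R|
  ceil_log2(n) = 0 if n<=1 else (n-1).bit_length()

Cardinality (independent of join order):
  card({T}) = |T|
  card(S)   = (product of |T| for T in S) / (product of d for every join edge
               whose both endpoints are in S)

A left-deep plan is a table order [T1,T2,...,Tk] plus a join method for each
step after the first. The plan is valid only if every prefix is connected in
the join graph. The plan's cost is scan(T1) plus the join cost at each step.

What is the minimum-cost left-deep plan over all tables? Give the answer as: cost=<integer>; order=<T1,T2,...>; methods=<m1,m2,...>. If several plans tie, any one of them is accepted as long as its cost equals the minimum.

Selinger DP (subsets sized 1..n):
  {B}: scan cost=50, card=50
  {A}: scan cost=400, card=400
  {C}: scan cost=500, card=500
  {AB}: card=50; try (B,hash)→1400, (B,nl_idx)→2850, (A,merge)→4400, (B,merge)→4750, (A,hash)→7300, (A,nl)→20050 …(+1); best=1400 via (B,hash)
  {AC}: card=10000; try (A,hash)→8200, (C,merge)→9400, (A,merge)→9500, (C,hash)→9800, (C,nl)→200400, (A,nl)→200500; best=8200 via (A,hash)
  {ABC}: card=1250; try (C,merge)→6750, (C,hash)→10450, (B,hash)→18800, (C,nl)→26400, (B,nl_idx)→69450, (B,merge)→158550 …(+1); best=6750 via (C,merge)

cost=6750; order=A,B,C; methods=hash,merge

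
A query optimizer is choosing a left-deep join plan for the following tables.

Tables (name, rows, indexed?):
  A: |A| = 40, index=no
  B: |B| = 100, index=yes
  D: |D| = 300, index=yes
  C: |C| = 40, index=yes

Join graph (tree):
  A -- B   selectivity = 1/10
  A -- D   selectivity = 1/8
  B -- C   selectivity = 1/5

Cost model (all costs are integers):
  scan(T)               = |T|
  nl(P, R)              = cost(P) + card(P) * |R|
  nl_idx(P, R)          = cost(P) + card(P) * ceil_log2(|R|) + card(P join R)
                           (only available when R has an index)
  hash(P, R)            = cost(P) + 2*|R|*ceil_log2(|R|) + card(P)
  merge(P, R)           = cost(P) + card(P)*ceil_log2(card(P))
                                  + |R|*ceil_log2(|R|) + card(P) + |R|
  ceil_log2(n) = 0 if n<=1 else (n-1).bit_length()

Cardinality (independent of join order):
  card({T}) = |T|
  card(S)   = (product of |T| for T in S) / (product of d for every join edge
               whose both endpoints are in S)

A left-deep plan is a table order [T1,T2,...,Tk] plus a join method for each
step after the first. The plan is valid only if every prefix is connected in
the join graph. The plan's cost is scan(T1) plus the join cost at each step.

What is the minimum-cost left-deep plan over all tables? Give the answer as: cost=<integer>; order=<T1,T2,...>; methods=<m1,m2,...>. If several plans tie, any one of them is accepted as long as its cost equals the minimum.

cost=10160; order=B,A,C,D; methods=hash,hash,hash

Selinger DP (subsets sized 1..n):
  {A}: scan cost=40, card=40
  {B}: scan cost=100, card=100
  {D}: scan cost=300, card=300
  {C}: scan cost=40, card=40
  {AB}: card=400; try (A,hash)→680, (B,nl_idx)→720, (B,merge)→1120, (A,merge)→1180, (B,hash)→1480, (B,nl)→4040 …(+1); best=680 via (A,hash)
  {AD}: card=1500; try (A,hash)→1080, (D,nl_idx)→1900, (D,merge)→3320, (A,merge)→3580, (D,hash)→5480, (D,nl)→12040 …(+1); best=1080 via (A,hash)
  {BC}: card=800; try (C,hash)→680, (B,merge)→1120, (B,nl_idx)→1120, (C,merge)→1180, (B,hash)→1480, (C,nl_idx)→1500 …(+2); best=680 via (C,hash)
  {ABD}: card=15000; try (B,hash)→3980, (D,hash)→6480, (D,merge)→7680, (D,nl_idx)→19280, (B,merge)→19880, (B,nl_idx)→26580 …(+2); best=3980 via (B,hash)
  {ABC}: card=3200; try (C,hash)→1560, (A,hash)→1960, (C,merge)→4960, (C,nl_idx)→6280, (A,merge)→9760, (C,nl)→16680 …(+1); best=1560 via (C,hash)
  {ABCD}: card=120000; try (D,hash)→10160, (C,hash)→19460, (D,merge)→46160, (D,nl_idx)→150360, (C,nl_idx)→213980, (C,merge)→229260 …(+2); best=10160 via (D,hash)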